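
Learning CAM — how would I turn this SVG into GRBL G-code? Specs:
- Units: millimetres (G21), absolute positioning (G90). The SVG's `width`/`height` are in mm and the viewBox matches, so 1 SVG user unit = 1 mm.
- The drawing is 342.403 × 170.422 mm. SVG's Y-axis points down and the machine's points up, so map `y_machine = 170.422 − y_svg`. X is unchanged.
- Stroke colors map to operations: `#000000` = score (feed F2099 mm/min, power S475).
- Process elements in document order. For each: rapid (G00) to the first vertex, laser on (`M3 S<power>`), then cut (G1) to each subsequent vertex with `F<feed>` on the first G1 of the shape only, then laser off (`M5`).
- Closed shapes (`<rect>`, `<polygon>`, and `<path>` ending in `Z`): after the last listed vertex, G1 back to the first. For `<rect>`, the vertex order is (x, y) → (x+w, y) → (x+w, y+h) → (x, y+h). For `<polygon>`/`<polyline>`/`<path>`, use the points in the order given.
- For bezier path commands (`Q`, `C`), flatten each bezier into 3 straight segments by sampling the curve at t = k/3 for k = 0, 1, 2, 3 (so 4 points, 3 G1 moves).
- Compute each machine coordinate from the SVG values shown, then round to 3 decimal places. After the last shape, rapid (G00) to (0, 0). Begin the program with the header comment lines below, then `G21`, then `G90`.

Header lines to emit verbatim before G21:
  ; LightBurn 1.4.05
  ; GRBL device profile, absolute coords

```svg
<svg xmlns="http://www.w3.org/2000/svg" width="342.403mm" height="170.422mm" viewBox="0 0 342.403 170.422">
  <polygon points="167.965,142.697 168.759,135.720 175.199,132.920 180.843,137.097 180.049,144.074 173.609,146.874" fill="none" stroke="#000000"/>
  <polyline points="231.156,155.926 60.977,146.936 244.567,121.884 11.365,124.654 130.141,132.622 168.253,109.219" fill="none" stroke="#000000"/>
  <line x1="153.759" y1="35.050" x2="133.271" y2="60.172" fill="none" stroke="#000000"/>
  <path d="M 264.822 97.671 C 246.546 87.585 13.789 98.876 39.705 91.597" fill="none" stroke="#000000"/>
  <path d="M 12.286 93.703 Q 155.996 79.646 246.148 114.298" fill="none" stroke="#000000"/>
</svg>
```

; LightBurn 1.4.05
; GRBL device profile, absolute coords
G21
G90
G00 X167.965 Y27.725
M3 S475
G1 X168.759 Y34.702 F2099
G1 X175.199 Y37.502
G1 X180.843 Y33.325
G1 X180.049 Y26.348
G1 X173.609 Y23.548
G1 X167.965 Y27.725
M5
G00 X231.156 Y14.496
M3 S475
G1 X60.977 Y23.486 F2099
G1 X244.567 Y48.538
G1 X11.365 Y45.768
G1 X130.141 Y37.800
G1 X168.253 Y61.203
M5
G00 X153.759 Y135.372
M3 S475
G1 X133.271 Y110.250 F2099
M5
G00 X264.822 Y72.751
M3 S475
G1 X192.577 Y77.191 F2099
G1 X82.489 Y76.256
G1 X39.705 Y78.825
M5
G00 X12.286 Y76.719
M3 S475
G1 X102.142 Y80.678 F2099
G1 X180.096 Y73.813
G1 X246.148 Y56.124
M5
G00 X0.000 Y0.000

1 u = 1 mm; y_m = 170.422 − y.

[1] `<polygon>` regular polygon, #000000→score S475 F2099: (167.965,27.725) → (168.759,34.702) → (175.199,37.502) → (180.843,33.325) → (180.049,26.348) → (173.609,23.548) → (167.965,27.725) (closed)

[2] `<polyline>` open polyline, #000000→score S475 F2099: (231.156,14.496) → (60.977,23.486) → (244.567,48.538) → (11.365,45.768) → (130.141,37.800) → (168.253,61.203)

[3] `<line>` line segment, #000000→score S475 F2099: (153.759,135.372) → (133.271,110.250)

[4] `<path>` cubic bezier, #000000→score S475 F2099: (264.822,72.751) → (192.577,77.191) → (82.489,76.256) → (39.705,78.825)

[5] `<path>` quadratic bezier, #000000→score S475 F2099: (12.286,76.719) → (102.142,80.678) → (180.096,73.813) → (246.148,56.124)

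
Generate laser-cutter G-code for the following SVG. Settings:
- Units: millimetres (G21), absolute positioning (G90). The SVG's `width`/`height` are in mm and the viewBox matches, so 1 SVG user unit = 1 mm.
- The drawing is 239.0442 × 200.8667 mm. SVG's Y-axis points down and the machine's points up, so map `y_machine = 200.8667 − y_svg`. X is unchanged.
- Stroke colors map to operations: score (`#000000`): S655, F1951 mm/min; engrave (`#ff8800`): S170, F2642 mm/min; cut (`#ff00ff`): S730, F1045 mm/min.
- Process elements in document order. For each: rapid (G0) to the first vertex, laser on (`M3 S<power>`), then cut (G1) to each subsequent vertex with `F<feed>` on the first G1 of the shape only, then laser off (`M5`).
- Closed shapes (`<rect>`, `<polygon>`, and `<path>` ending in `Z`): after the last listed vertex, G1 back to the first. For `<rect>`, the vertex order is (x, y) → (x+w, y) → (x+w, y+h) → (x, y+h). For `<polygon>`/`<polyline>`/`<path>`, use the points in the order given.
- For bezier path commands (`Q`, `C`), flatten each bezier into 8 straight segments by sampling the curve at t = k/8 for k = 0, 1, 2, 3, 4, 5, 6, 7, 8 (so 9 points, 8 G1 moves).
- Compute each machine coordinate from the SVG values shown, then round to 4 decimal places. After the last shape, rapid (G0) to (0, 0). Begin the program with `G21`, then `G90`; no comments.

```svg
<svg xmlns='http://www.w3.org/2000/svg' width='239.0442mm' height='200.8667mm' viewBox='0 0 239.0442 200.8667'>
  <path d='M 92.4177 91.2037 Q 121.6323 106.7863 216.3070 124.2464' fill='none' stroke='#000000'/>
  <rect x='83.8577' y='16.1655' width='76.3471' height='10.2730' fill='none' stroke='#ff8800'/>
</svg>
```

1 u = 1 mm; y_m = 200.8667 − y.

[1] `<path>` quadratic bezier, #000000→score S655 F1951: (92.4177,109.6630) → (100.7442,105.7380) → (111.1163,101.7544) → (123.5340,97.7120) → (137.9973,93.6110) → (154.5063,89.4514) → (173.0609,85.2330) → (193.6611,80.9560) → (216.3070,76.6203)

[2] `<rect>` rectangle, #ff8800→engrave S170 F2642: (83.8577,184.7012) → (160.2048,184.7012) → (160.2048,174.4282) → (83.8577,174.4282) → (83.8577,184.7012) (closed)

G21
G90
G0 X92.4177 Y109.6630
M3 S655
G1 X100.7442 Y105.7380 F1951
G1 X111.1163 Y101.7544
G1 X123.5340 Y97.7120
G1 X137.9973 Y93.6110
G1 X154.5063 Y89.4514
G1 X173.0609 Y85.2330
G1 X193.6611 Y80.9560
G1 X216.3070 Y76.6203
M5
G0 X83.8577 Y184.7012
M3 S170
G1 X160.2048 Y184.7012 F2642
G1 X160.2048 Y174.4282
G1 X83.8577 Y174.4282
G1 X83.8577 Y184.7012
M5
G0 X0.0000 Y0.0000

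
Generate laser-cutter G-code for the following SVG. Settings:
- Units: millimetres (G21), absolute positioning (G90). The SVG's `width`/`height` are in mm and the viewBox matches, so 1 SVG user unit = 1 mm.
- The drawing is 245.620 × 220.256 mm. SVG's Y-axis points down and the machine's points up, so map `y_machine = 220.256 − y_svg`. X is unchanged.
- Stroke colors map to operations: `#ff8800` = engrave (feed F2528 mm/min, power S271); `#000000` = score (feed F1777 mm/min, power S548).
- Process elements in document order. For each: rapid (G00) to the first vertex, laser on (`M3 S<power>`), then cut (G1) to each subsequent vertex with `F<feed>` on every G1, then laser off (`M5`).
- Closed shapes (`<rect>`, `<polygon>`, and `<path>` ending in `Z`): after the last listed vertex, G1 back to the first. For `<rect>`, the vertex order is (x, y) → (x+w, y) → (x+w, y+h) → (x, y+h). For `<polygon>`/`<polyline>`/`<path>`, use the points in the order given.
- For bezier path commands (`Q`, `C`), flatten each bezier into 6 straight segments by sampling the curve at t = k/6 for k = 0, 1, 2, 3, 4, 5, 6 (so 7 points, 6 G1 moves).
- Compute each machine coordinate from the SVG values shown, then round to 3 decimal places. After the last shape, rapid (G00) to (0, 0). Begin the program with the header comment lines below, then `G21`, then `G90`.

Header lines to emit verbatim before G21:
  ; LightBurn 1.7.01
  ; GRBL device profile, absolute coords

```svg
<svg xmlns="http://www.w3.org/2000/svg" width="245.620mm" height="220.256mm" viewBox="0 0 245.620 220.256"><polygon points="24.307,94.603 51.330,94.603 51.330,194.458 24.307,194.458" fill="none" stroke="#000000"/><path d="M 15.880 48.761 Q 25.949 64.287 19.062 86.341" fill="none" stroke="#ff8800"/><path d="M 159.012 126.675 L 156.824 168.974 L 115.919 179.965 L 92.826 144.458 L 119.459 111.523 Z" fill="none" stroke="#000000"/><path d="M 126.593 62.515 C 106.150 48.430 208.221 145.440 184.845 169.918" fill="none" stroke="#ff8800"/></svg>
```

1 u = 1 mm; y_m = 220.256 − y.

[1] `<polygon>` rectangle, #000000→score S548 F1777: (24.307,125.653) → (51.330,125.653) → (51.330,25.798) → (24.307,25.798) → (24.307,125.653) (closed)

[2] `<path>` quadratic bezier, #ff8800→engrave S271 F2528: (15.880,171.495) → (18.765,166.138) → (20.709,160.419) → (21.710,154.337) → (21.769,147.892) → (20.887,141.085) → (19.062,133.915)

[3] `<path>` regular polygon, #000000→score S548 F1777: (159.012,93.581) → (156.824,51.282) → (115.919,40.291) → (92.826,75.798) → (119.459,108.733) → (159.012,93.581) (closed)

[4] `<path>` cubic bezier, #ff8800→engrave S271 F2528: (126.593,157.741) → (125.433,156.376) → (137.804,141.595) → (156.819,118.501) → (175.589,92.192) → (187.227,67.771) → (184.845,50.338)

; LightBurn 1.7.01
; GRBL device profile, absolute coords
G21
G90
G00 X24.307 Y125.653
M3 S548
G1 X51.330 Y125.653 F1777
G1 X51.330 Y25.798 F1777
G1 X24.307 Y25.798 F1777
G1 X24.307 Y125.653 F1777
M5
G00 X15.880 Y171.495
M3 S271
G1 X18.765 Y166.138 F2528
G1 X20.709 Y160.419 F2528
G1 X21.710 Y154.337 F2528
G1 X21.769 Y147.892 F2528
G1 X20.887 Y141.085 F2528
G1 X19.062 Y133.915 F2528
M5
G00 X159.012 Y93.581
M3 S548
G1 X156.824 Y51.282 F1777
G1 X115.919 Y40.291 F1777
G1 X92.826 Y75.798 F1777
G1 X119.459 Y108.733 F1777
G1 X159.012 Y93.581 F1777
M5
G00 X126.593 Y157.741
M3 S271
G1 X125.433 Y156.376 F2528
G1 X137.804 Y141.595 F2528
G1 X156.819 Y118.501 F2528
G1 X175.589 Y92.192 F2528
G1 X187.227 Y67.771 F2528
G1 X184.845 Y50.338 F2528
M5
G00 X0.000 Y0.000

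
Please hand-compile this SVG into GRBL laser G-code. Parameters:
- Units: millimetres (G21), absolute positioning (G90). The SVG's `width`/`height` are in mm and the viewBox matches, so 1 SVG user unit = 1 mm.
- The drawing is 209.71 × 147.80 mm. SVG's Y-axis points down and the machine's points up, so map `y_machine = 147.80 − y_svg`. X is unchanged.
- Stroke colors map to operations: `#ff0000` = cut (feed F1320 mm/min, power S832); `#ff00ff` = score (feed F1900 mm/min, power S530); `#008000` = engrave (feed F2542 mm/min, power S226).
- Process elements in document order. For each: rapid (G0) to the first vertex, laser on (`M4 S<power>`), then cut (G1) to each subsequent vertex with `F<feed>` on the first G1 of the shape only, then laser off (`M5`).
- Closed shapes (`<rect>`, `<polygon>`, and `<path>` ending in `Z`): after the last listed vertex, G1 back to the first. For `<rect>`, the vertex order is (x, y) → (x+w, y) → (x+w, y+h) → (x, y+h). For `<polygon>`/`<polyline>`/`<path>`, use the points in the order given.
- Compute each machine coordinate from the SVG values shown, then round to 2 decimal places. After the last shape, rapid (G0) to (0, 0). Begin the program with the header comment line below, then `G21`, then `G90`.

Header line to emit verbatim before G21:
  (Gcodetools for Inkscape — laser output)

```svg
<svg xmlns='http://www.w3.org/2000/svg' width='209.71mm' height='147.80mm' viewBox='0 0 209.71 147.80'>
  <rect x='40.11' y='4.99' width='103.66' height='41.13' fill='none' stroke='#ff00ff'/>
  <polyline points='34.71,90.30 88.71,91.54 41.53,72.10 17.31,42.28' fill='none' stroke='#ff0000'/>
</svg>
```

(Gcodetools for Inkscape — laser output)
G21
G90
G0 X40.11 Y142.81
M4 S530
G1 X143.77 Y142.81 F1900
G1 X143.77 Y101.68
G1 X40.11 Y101.68
G1 X40.11 Y142.81
M5
G0 X34.71 Y57.50
M4 S832
G1 X88.71 Y56.26 F1320
G1 X41.53 Y75.70
G1 X17.31 Y105.52
M5
G0 X0.00 Y0.00

Since the viewBox matches the mm dimensions, user units are millimetres directly. The only transform is the Y-flip y_m = 147.80 − y_svg.

Shape 1 is a rectangle drawn with `<rect>`. Its stroke #ff00ff means score at S530, F1900. After flipping Y the toolpath is (40.11,142.81) → (143.77,142.81) → (143.77,101.68) → (40.11,101.68) → (40.11,142.81), returning to the start.

Shape 2 is a open polyline drawn with `<polyline>`. Its stroke #ff0000 means cut at S832, F1320. After flipping Y the toolpath is (34.71,57.50) → (88.71,56.26) → (41.53,75.70) → (17.31,105.52).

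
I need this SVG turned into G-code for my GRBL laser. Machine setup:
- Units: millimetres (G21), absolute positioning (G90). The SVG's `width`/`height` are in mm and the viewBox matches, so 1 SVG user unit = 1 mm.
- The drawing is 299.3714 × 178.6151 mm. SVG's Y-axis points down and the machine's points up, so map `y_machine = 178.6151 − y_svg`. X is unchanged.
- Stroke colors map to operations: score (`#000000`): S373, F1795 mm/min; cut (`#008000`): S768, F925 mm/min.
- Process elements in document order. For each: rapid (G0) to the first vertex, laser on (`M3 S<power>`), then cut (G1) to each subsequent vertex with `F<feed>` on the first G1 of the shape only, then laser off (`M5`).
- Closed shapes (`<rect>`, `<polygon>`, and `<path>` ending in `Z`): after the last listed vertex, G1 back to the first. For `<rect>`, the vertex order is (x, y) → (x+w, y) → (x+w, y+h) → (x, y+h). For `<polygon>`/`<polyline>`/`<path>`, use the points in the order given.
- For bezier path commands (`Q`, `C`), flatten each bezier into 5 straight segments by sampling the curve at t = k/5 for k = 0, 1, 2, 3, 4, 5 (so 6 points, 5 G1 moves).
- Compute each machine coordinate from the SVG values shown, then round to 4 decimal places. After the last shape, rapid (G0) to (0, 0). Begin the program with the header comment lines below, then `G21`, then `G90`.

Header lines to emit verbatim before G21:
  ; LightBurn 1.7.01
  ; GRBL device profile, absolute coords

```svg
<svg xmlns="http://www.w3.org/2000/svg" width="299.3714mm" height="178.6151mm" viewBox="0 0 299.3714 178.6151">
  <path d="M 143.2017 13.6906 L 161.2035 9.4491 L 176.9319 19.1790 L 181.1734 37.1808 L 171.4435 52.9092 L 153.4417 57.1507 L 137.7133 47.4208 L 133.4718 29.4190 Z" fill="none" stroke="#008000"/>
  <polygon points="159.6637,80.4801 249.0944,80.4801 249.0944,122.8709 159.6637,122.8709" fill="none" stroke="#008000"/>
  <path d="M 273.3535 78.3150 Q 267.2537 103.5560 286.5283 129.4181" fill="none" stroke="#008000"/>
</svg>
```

1 u = 1 mm; y_m = 178.6151 − y.

[1] `<path>` regular polygon, #008000→cut S768 F925: (143.2017,164.9245) → (161.2035,169.1660) → (176.9319,159.4361) → (181.1734,141.4343) → (171.4435,125.7059) → (153.4417,121.4644) → (137.7133,131.1943) → (133.4718,149.1961) → (143.2017,164.9245) (closed)

[2] `<polygon>` rectangle, #008000→cut S768 F925: (159.6637,98.1350) → (249.0944,98.1350) → (249.0944,55.7442) → (159.6637,55.7442) → (159.6637,98.1350) (closed)

[3] `<path>` quadratic bezier, #008000→cut S768 F925: (273.3535,100.3001) → (271.9286,90.1789) → (272.5336,80.0079) → (275.1685,69.7873) → (279.8334,59.5170) → (286.5283,49.1970)

; LightBurn 1.7.01
; GRBL device profile, absolute coords
G21
G90
G0 X143.2017 Y164.9245
M3 S768
G1 X161.2035 Y169.1660 F925
G1 X176.9319 Y159.4361
G1 X181.1734 Y141.4343
G1 X171.4435 Y125.7059
G1 X153.4417 Y121.4644
G1 X137.7133 Y131.1943
G1 X133.4718 Y149.1961
G1 X143.2017 Y164.9245
M5
G0 X159.6637 Y98.1350
M3 S768
G1 X249.0944 Y98.1350 F925
G1 X249.0944 Y55.7442
G1 X159.6637 Y55.7442
G1 X159.6637 Y98.1350
M5
G0 X273.3535 Y100.3001
M3 S768
G1 X271.9286 Y90.1789 F925
G1 X272.5336 Y80.0079
G1 X275.1685 Y69.7873
G1 X279.8334 Y59.5170
G1 X286.5283 Y49.1970
M5
G0 X0.0000 Y0.0000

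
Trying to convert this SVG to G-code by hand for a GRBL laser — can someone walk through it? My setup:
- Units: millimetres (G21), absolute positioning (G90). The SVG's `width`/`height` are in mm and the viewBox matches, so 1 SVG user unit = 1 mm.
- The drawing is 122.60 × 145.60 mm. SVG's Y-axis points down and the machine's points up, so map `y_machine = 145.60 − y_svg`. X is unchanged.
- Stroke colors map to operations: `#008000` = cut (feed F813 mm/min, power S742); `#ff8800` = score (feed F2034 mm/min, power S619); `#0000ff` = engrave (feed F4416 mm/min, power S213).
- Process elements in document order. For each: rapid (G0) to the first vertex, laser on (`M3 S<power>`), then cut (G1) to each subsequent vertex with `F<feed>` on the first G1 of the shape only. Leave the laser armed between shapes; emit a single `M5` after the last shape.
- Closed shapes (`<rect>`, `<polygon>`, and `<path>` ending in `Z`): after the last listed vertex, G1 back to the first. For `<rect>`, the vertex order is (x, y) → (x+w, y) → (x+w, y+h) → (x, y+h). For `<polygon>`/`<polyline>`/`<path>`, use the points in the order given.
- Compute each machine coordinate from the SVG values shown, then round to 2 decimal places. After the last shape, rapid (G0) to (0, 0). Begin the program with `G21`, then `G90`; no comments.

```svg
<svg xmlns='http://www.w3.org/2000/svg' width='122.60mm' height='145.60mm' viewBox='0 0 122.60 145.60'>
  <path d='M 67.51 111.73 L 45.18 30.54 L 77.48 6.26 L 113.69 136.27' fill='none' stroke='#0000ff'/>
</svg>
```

G21
G90
G0 X67.51 Y33.87
M3 S213
G1 X45.18 Y115.06 F4416
G1 X77.48 Y139.34
G1 X113.69 Y9.33
M5
G0 X0.00 Y0.00

viewBox `0 0 122.60 145.60` with mm width/height → 1 unit = 1 mm. Flip: y_m = 145.60 − y_svg.

**Shape 1** — `<path>` open polyline, stroke `#0000ff` → engrave (S213, F4416). Machine vertices: (67.51,33.87) → (45.18,115.06) → (77.48,139.34) → (113.69,9.33). Open path.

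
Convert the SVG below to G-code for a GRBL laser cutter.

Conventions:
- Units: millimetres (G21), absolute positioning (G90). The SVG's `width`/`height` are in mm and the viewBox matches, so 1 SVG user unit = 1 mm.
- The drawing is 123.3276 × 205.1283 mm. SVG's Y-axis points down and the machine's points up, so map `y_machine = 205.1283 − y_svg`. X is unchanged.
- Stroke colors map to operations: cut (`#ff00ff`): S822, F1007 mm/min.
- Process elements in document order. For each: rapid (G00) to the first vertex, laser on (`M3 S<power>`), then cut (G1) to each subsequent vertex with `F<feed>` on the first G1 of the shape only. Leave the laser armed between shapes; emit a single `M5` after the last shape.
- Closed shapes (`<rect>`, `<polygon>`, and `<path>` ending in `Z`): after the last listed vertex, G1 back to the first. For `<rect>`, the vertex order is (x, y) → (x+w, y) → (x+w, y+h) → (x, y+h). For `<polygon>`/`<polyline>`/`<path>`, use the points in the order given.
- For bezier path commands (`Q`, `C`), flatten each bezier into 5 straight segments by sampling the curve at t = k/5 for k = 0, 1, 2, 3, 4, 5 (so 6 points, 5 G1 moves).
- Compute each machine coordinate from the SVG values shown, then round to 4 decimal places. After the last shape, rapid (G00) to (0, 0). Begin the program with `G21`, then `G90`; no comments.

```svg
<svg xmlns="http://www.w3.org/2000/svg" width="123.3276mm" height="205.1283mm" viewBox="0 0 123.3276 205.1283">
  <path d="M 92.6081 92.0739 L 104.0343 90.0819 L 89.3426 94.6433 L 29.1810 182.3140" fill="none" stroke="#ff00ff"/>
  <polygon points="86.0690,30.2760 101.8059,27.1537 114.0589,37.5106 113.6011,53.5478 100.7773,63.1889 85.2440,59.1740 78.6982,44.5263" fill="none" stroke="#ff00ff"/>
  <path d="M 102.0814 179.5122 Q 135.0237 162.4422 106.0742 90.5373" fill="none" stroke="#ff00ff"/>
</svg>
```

G21
G90
G00 X92.6081 Y113.0544
M3 S822
G1 X104.0343 Y115.0464 F1007
G1 X89.3426 Y110.4850
G1 X29.1810 Y22.8143
G00 X86.0690 Y174.8523
M3 S822
G1 X101.8059 Y177.9746 F1007
G1 X114.0589 Y167.6177
G1 X113.6011 Y151.5805
G1 X100.7773 Y141.9394
G1 X85.2440 Y145.9543
G1 X78.6982 Y160.6020
G1 X86.0690 Y174.8523
G00 X102.0814 Y25.6161
M3 S822
G1 X112.7826 Y34.6375 F1007
G1 X118.5326 Y48.0457
G1 X119.3311 Y65.8407
G1 X115.1783 Y88.0224
G1 X106.0742 Y114.5910
M5
G00 X0.0000 Y0.0000

viewBox `0 0 123.3276 205.1283` with mm width/height → 1 unit = 1 mm. Flip: y_m = 205.1283 − y_svg.

**Shape 1** — `<path>` open polyline, stroke `#ff00ff` → cut (S822, F1007). Machine vertices: (92.6081,113.0544) → (104.0343,115.0464) → (89.3426,110.4850) → (29.1810,22.8143). Open path.

**Shape 2** — `<polygon>` regular polygon, stroke `#ff00ff` → cut (S822, F1007). Machine vertices: (86.0690,174.8523) → (101.8059,177.9746) → (114.0589,167.6177) → (113.6011,151.5805) → (100.7773,141.9394) → (85.2440,145.9543) → (78.6982,160.6020) → (86.0690,174.8523). Closed: final G1 returns to the first vertex.

**Shape 3** — `<path>` quadratic bezier, stroke `#ff00ff` → cut (S822, F1007). Control points (SVG): P0=(102.0814,179.5122), P1=(135.0237,162.4422), P2=(106.0742,90.5373); sampled at t=k/5. Machine vertices: (102.0814,25.6161) → (112.7826,34.6375) → (118.5326,48.0457) → (119.3311,65.8407) → (115.1783,88.0224) → (106.0742,114.5910). Open path.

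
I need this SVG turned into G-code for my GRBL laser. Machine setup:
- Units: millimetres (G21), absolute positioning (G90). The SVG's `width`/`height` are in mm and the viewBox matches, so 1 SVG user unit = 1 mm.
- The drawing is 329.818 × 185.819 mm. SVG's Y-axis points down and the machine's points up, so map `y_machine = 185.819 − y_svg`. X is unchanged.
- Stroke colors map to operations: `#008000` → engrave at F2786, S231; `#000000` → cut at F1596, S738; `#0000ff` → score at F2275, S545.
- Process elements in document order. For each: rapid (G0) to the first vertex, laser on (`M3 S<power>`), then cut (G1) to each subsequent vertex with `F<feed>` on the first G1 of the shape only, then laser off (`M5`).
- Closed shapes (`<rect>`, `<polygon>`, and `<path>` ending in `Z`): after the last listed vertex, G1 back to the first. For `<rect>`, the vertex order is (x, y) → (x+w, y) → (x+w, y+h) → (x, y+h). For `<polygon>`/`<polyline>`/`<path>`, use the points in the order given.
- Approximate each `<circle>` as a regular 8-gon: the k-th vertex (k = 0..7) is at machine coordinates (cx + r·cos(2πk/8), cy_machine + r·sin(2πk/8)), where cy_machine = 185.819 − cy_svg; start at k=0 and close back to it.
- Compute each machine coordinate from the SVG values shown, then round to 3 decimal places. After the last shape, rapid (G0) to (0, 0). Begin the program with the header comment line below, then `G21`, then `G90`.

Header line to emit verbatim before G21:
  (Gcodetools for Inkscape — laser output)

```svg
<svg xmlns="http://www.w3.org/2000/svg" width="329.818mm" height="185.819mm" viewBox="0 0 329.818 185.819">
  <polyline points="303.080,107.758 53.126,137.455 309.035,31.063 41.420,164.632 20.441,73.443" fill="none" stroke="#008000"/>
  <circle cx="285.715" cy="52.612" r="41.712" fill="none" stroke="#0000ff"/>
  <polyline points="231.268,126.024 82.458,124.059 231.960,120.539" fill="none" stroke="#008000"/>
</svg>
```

viewBox `0 0 329.818 185.819` with mm width/height → 1 unit = 1 mm. Flip: y_m = 185.819 − y_svg.

**Shape 1** — `<polyline>` open polyline, stroke `#008000` → engrave (S231, F2786). Machine vertices: (303.080,78.061) → (53.126,48.364) → (309.035,154.756) → (41.420,21.187) → (20.441,112.376). Open path.

**Shape 2** — `<circle>` circle, stroke `#0000ff` → score (S545, F2275). Machine vertices: (327.427,133.207) → (315.210,162.702) → (285.715,174.919) → (256.220,162.702) → (244.003,133.207) → (256.220,103.712) → (285.715,91.495) → (315.210,103.712) → (327.427,133.207). Closed: final G1 returns to the first vertex.

**Shape 3** — `<polyline>` open polyline, stroke `#008000` → engrave (S231, F2786). Machine vertices: (231.268,59.795) → (82.458,61.760) → (231.960,65.280). Open path.

(Gcodetools for Inkscape — laser output)
G21
G90
G0 X303.080 Y78.061
M3 S231
G1 X53.126 Y48.364 F2786
G1 X309.035 Y154.756
G1 X41.420 Y21.187
G1 X20.441 Y112.376
M5
G0 X327.427 Y133.207
M3 S545
G1 X315.210 Y162.702 F2275
G1 X285.715 Y174.919
G1 X256.220 Y162.702
G1 X244.003 Y133.207
G1 X256.220 Y103.712
G1 X285.715 Y91.495
G1 X315.210 Y103.712
G1 X327.427 Y133.207
M5
G0 X231.268 Y59.795
M3 S231
G1 X82.458 Y61.760 F2786
G1 X231.960 Y65.280
M5
G0 X0.000 Y0.000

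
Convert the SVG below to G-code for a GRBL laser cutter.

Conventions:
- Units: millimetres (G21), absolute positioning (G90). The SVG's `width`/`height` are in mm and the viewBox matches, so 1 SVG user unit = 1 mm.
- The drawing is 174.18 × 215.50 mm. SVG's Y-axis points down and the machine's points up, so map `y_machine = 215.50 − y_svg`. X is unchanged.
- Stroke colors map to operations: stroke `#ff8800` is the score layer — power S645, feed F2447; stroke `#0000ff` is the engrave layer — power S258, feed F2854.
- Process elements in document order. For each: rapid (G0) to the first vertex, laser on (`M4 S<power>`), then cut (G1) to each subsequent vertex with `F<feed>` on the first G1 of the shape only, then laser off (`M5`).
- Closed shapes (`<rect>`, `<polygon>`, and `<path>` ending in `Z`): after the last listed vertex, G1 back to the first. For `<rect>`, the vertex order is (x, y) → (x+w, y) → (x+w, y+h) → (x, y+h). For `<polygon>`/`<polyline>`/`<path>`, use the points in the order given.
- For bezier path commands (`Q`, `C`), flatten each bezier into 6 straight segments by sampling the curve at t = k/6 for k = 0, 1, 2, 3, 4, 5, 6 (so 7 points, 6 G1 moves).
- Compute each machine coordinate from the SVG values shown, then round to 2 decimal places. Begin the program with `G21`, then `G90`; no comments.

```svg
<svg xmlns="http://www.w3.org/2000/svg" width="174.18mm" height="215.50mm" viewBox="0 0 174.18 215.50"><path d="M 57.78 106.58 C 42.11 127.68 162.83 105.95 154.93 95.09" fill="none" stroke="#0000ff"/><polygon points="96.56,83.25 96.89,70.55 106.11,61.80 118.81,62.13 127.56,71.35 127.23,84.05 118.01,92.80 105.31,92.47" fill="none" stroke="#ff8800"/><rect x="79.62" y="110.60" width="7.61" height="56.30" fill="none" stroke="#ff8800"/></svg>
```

Since the viewBox matches the mm dimensions, user units are millimetres directly. The only transform is the Y-flip y_m = 215.50 − y_svg.

Shape 1 is a cubic bezier drawn with `<path>`. Its stroke #0000ff means engrave at S258, F2854. After flipping Y the toolpath is (57.78,108.92) → (60.08,101.69) → (77.76,100.11) → (103.44,102.68) → (129.77,107.92) → (149.39,114.32) → (154.93,120.41).

Shape 2 is a regular polygon drawn with `<polygon>`. Its stroke #ff8800 means score at S645, F2447. After flipping Y the toolpath is (96.56,132.25) → (96.89,144.95) → (106.11,153.70) → (118.81,153.37) → (127.56,144.15) → (127.23,131.45) → (118.01,122.70) → (105.31,123.03) → (96.56,132.25), returning to the start.

Shape 3 is a rectangle drawn with `<rect>`. Its stroke #ff8800 means score at S645, F2447. After flipping Y the toolpath is (79.62,104.90) → (87.23,104.90) → (87.23,48.60) → (79.62,48.60) → (79.62,104.90), returning to the start.

G21
G90
G0 X57.78 Y108.92
M4 S258
G1 X60.08 Y101.69 F2854
G1 X77.76 Y100.11
G1 X103.44 Y102.68
G1 X129.77 Y107.92
G1 X149.39 Y114.32
G1 X154.93 Y120.41
M5
G0 X96.56 Y132.25
M4 S645
G1 X96.89 Y144.95 F2447
G1 X106.11 Y153.70
G1 X118.81 Y153.37
G1 X127.56 Y144.15
G1 X127.23 Y131.45
G1 X118.01 Y122.70
G1 X105.31 Y123.03
G1 X96.56 Y132.25
M5
G0 X79.62 Y104.90
M4 S645
G1 X87.23 Y104.90 F2447
G1 X87.23 Y48.60
G1 X79.62 Y48.60
G1 X79.62 Y104.90
M5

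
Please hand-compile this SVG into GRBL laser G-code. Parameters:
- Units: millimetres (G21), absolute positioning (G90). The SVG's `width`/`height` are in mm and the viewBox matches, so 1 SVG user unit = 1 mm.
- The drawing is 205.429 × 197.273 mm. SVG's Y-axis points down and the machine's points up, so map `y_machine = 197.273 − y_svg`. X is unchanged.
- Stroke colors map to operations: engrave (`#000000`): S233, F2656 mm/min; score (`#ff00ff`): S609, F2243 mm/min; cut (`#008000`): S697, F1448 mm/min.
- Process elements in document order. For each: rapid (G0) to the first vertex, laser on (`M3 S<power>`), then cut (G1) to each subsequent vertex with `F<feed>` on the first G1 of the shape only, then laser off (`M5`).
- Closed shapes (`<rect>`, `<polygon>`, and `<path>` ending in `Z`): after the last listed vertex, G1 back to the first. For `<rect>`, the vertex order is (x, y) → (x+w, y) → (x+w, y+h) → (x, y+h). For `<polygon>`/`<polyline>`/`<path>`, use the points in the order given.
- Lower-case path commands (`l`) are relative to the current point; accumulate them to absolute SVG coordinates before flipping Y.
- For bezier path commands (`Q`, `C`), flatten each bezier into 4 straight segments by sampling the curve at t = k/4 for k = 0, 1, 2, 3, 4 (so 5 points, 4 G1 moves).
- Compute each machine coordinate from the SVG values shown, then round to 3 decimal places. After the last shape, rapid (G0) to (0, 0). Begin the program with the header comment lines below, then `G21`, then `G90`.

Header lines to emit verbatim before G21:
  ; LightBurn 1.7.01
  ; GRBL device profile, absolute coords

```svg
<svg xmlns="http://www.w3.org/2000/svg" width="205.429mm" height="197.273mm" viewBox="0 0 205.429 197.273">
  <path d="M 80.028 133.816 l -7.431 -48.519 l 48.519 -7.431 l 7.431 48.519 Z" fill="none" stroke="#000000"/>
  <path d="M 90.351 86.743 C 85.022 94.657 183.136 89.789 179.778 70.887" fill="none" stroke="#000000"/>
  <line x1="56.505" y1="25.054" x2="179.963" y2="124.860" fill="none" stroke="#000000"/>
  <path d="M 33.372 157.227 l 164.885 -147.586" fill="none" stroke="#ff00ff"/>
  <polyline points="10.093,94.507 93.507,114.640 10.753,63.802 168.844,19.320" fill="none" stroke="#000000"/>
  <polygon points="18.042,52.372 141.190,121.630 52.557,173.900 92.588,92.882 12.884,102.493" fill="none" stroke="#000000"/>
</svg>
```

viewBox `0 0 205.429 197.273` with mm width/height → 1 unit = 1 mm. Flip: y_m = 197.273 − y_svg.

**Shape 1** — `<path>` regular polygon, stroke `#000000` → engrave (S233, F2656). Machine vertices: (80.028,63.457) → (72.597,111.976) → (121.116,119.407) → (128.547,70.888) → (80.028,63.457). Closed: final G1 returns to the first vertex.

**Shape 2** — `<path>` cubic bezier, stroke `#000000` → engrave (S233, F2656). Control points (SVG): P0=(90.351,86.743), P1=(85.022,94.657), P2=(183.136,89.789), P3=(179.778,70.887); sampled at t=k/4. Machine vertices: (90.351,110.530) → (102.548,107.011) → (134.325,108.402) → (166.472,114.821) → (179.778,126.386). Open path.

**Shape 3** — `<line>` line segment, stroke `#000000` → engrave (S233, F2656). Machine vertices: (56.505,172.219) → (179.963,72.413). Open path.

**Shape 4** — `<path>` line segment, stroke `#ff00ff` → score (S609, F2243). Machine vertices: (33.372,40.046) → (198.257,187.632). Open path.

**Shape 5** — `<polyline>` open polyline, stroke `#000000` → engrave (S233, F2656). Machine vertices: (10.093,102.766) → (93.507,82.633) → (10.753,133.471) → (168.844,177.953). Open path.

**Shape 6** — `<polygon>` closed polygon, stroke `#000000` → engrave (S233, F2656). Machine vertices: (18.042,144.901) → (141.190,75.643) → (52.557,23.373) → (92.588,104.391) → (12.884,94.780) → (18.042,144.901). Closed: final G1 returns to the first vertex.

; LightBurn 1.7.01
; GRBL device profile, absolute coords
G21
G90
G0 X80.028 Y63.457
M3 S233
G1 X72.597 Y111.976 F2656
G1 X121.116 Y119.407
G1 X128.547 Y70.888
G1 X80.028 Y63.457
M5
G0 X90.351 Y110.530
M3 S233
G1 X102.548 Y107.011 F2656
G1 X134.325 Y108.402
G1 X166.472 Y114.821
G1 X179.778 Y126.386
M5
G0 X56.505 Y172.219
M3 S233
G1 X179.963 Y72.413 F2656
M5
G0 X33.372 Y40.046
M3 S609
G1 X198.257 Y187.632 F2243
M5
G0 X10.093 Y102.766
M3 S233
G1 X93.507 Y82.633 F2656
G1 X10.753 Y133.471
G1 X168.844 Y177.953
M5
G0 X18.042 Y144.901
M3 S233
G1 X141.190 Y75.643 F2656
G1 X52.557 Y23.373
G1 X92.588 Y104.391
G1 X12.884 Y94.780
G1 X18.042 Y144.901
M5
G0 X0.000 Y0.000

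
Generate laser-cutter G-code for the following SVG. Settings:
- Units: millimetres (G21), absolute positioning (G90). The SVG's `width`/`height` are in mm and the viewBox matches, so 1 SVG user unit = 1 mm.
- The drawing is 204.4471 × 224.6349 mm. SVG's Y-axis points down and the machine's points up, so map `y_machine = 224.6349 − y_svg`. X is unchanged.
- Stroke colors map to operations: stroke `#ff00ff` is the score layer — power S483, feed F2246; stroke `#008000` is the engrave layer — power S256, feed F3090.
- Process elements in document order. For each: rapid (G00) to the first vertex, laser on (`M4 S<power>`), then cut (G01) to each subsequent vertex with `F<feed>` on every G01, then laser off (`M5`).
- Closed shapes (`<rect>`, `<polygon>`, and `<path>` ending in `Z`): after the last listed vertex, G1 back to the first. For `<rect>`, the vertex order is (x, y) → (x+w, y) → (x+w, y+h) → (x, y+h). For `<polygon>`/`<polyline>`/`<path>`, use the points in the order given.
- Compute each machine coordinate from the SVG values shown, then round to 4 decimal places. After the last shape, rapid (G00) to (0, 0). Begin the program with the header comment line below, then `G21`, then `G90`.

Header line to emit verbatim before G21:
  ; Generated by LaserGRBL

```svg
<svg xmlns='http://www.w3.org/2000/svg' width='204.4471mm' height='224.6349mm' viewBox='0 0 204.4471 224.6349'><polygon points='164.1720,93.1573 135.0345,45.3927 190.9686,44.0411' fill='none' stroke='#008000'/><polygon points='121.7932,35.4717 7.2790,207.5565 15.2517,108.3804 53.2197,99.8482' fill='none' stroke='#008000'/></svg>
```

viewBox `0 0 204.4471 224.6349` with mm width/height → 1 unit = 1 mm. Flip: y_m = 224.6349 − y_svg.

**Shape 1** — `<polygon>` regular polygon, stroke `#008000` → engrave (S256, F3090). Machine vertices: (164.1720,131.4776) → (135.0345,179.2422) → (190.9686,180.5938) → (164.1720,131.4776). Closed: final G1 returns to the first vertex.

**Shape 2** — `<polygon>` closed polygon, stroke `#008000` → engrave (S256, F3090). Machine vertices: (121.7932,189.1632) → (7.2790,17.0784) → (15.2517,116.2545) → (53.2197,124.7867) → (121.7932,189.1632). Closed: final G1 returns to the first vertex.

; Generated by LaserGRBL
G21
G90
G00 X164.1720 Y131.4776
M4 S256
G01 X135.0345 Y179.2422 F3090
G01 X190.9686 Y180.5938 F3090
G01 X164.1720 Y131.4776 F3090
M5
G00 X121.7932 Y189.1632
M4 S256
G01 X7.2790 Y17.0784 F3090
G01 X15.2517 Y116.2545 F3090
G01 X53.2197 Y124.7867 F3090
G01 X121.7932 Y189.1632 F3090
M5
G00 X0.0000 Y0.0000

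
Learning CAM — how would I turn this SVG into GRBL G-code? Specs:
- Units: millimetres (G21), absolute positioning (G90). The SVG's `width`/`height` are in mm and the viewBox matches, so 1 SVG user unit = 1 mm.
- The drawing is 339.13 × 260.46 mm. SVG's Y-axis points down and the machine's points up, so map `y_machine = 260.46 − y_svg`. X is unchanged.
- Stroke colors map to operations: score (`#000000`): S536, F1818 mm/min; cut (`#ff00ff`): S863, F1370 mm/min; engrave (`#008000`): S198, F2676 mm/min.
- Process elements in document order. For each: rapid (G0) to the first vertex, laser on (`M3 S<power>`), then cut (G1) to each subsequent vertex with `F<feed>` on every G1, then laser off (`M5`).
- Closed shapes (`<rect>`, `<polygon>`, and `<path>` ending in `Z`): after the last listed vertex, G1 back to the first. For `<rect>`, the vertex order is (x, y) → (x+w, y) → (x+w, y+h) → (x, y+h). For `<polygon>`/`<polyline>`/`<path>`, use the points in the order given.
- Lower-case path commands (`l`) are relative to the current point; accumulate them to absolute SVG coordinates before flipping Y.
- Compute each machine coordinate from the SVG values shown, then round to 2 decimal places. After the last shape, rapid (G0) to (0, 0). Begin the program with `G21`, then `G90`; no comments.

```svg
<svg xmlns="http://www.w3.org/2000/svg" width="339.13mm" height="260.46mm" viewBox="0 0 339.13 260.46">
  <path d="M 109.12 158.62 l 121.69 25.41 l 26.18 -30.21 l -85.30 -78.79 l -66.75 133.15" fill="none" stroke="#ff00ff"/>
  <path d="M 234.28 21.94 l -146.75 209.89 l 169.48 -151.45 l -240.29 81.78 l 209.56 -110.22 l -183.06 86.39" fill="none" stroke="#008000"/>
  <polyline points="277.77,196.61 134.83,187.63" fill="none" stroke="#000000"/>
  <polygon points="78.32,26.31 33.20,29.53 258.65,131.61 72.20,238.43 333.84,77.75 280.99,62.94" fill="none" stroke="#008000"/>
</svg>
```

Since the viewBox matches the mm dimensions, user units are millimetres directly. The only transform is the Y-flip y_m = 260.46 − y_svg.

Shape 1 is a open polyline drawn with `<path>`. Its stroke #ff00ff means cut at S863, F1370. After flipping Y the toolpath is (109.12,101.84) → (230.81,76.43) → (256.99,106.64) → (171.69,185.43) → (104.94,52.28).

Shape 2 is a open polyline drawn with `<path>`. Its stroke #008000 means engrave at S198, F2676. After flipping Y the toolpath is (234.28,238.52) → (87.53,28.63) → (257.01,180.08) → (16.72,98.30) → (226.28,208.52) → (43.22,122.13).

Shape 3 is a line segment drawn with `<polyline>`. Its stroke #000000 means score at S536, F1818. After flipping Y the toolpath is (277.77,63.85) → (134.83,72.83).

Shape 4 is a closed polygon drawn with `<polygon>`. Its stroke #008000 means engrave at S198, F2676. After flipping Y the toolpath is (78.32,234.15) → (33.20,230.93) → (258.65,128.85) → (72.20,22.03) → (333.84,182.71) → (280.99,197.52) → (78.32,234.15), returning to the start.

G21
G90
G0 X109.12 Y101.84
M3 S863
G1 X230.81 Y76.43 F1370
G1 X256.99 Y106.64 F1370
G1 X171.69 Y185.43 F1370
G1 X104.94 Y52.28 F1370
M5
G0 X234.28 Y238.52
M3 S198
G1 X87.53 Y28.63 F2676
G1 X257.01 Y180.08 F2676
G1 X16.72 Y98.30 F2676
G1 X226.28 Y208.52 F2676
G1 X43.22 Y122.13 F2676
M5
G0 X277.77 Y63.85
M3 S536
G1 X134.83 Y72.83 F1818
M5
G0 X78.32 Y234.15
M3 S198
G1 X33.20 Y230.93 F2676
G1 X258.65 Y128.85 F2676
G1 X72.20 Y22.03 F2676
G1 X333.84 Y182.71 F2676
G1 X280.99 Y197.52 F2676
G1 X78.32 Y234.15 F2676
M5
G0 X0.00 Y0.00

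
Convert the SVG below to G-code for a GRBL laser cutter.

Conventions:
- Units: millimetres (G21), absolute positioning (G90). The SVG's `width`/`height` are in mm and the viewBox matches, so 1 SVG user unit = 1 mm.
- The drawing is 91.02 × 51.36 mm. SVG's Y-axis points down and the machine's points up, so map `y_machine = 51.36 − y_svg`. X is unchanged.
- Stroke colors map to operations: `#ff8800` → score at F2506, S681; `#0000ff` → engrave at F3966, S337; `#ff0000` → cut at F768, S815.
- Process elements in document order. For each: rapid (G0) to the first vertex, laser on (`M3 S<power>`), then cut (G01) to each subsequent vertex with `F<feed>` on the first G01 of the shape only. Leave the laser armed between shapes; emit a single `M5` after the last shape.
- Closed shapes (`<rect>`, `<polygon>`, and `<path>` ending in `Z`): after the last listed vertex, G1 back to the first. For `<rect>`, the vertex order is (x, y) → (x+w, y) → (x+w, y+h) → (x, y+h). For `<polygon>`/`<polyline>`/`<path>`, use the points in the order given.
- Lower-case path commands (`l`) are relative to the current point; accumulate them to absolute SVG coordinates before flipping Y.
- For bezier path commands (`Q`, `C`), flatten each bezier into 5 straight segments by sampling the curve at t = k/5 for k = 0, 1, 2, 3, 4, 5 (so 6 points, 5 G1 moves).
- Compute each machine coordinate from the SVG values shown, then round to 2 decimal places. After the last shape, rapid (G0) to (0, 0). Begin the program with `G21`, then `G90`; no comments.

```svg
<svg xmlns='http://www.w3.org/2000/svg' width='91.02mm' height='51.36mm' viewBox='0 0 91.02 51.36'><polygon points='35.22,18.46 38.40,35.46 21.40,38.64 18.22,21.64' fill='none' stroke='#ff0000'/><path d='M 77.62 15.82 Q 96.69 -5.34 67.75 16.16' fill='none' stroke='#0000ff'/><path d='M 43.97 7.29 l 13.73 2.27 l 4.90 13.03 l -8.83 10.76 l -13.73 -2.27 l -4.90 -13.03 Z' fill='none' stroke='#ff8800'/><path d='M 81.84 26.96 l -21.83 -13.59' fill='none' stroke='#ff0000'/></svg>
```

1 u = 1 mm; y_m = 51.36 − y.

[1] `<polygon>` regular polygon, #ff0000→cut S815 F768: (35.22,32.90) → (38.40,15.90) → (21.40,12.72) → (18.22,29.72) → (35.22,32.90) (closed)

[2] `<path>` quadratic bezier, #0000ff→engrave S337 F3966: (77.62,35.54) → (83.33,42.30) → (85.19,45.64) → (83.22,45.57) → (77.41,42.09) → (67.75,35.20)

[3] `<path>` regular polygon, #ff8800→score S681 F2506: (43.97,44.07) → (57.70,41.80) → (62.60,28.77) → (53.77,18.01) → (40.04,20.28) → (35.14,33.31) → (43.97,44.07) (closed)

[4] `<path>` line segment, #ff0000→cut S815 F768: (81.84,24.40) → (60.01,37.99)

G21
G90
G0 X35.22 Y32.90
M3 S815
G01 X38.40 Y15.90 F768
G01 X21.40 Y12.72
G01 X18.22 Y29.72
G01 X35.22 Y32.90
G0 X77.62 Y35.54
M3 S337
G01 X83.33 Y42.30 F3966
G01 X85.19 Y45.64
G01 X83.22 Y45.57
G01 X77.41 Y42.09
G01 X67.75 Y35.20
G0 X43.97 Y44.07
M3 S681
G01 X57.70 Y41.80 F2506
G01 X62.60 Y28.77
G01 X53.77 Y18.01
G01 X40.04 Y20.28
G01 X35.14 Y33.31
G01 X43.97 Y44.07
G0 X81.84 Y24.40
M3 S815
G01 X60.01 Y37.99 F768
M5
G0 X0.00 Y0.00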